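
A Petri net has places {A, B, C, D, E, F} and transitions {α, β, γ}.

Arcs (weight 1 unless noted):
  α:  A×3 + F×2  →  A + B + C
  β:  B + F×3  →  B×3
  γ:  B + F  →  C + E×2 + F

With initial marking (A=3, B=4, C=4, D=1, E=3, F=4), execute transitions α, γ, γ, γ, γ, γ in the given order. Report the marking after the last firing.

step 1: fire α:  (A=3, B=4, C=4, D=1, E=3, F=4) → (A=1, B=5, C=5, D=1, E=3, F=2)
step 2: fire γ:  (A=1, B=5, C=5, D=1, E=3, F=2) → (A=1, B=4, C=6, D=1, E=5, F=2)
step 3: fire γ:  (A=1, B=4, C=6, D=1, E=5, F=2) → (A=1, B=3, C=7, D=1, E=7, F=2)
step 4: fire γ:  (A=1, B=3, C=7, D=1, E=7, F=2) → (A=1, B=2, C=8, D=1, E=9, F=2)
step 5: fire γ:  (A=1, B=2, C=8, D=1, E=9, F=2) → (A=1, B=1, C=9, D=1, E=11, F=2)
step 6: fire γ:  (A=1, B=1, C=9, D=1, E=11, F=2) → (A=1, B=0, C=10, D=1, E=13, F=2)

(A=1, B=0, C=10, D=1, E=13, F=2)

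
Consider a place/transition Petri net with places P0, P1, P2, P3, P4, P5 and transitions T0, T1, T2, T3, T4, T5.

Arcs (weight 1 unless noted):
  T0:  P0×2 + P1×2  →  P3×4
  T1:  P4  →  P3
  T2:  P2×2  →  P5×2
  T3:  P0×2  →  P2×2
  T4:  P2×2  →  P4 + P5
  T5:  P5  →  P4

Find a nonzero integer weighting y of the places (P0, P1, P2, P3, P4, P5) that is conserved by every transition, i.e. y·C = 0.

y = (P0:1, P1:1, P2:1, P3:1, P4:1, P5:1)

Incidence matrix C (rows=places, cols=transitions):
       T0   T1   T2   T3   T4   T5
   P0  -2    0    0   -2    0    0
   P1  -2    0    0    0    0    0
   P2   0    0   -2    2   -2    0
   P3   4    1    0    0    0    0
   P4   0   -1    0    0    1    1
   P5   0    0    2    0    1   -1

Candidate y = [1, 1, 1, 1, 1, 1]; check y·C column-wise:
  col T0: 1·-2 + 1·-2 + 1·0 + 1·4 + 1·0 + 1·0 = 0
  col T1: 1·0 + 1·0 + 1·0 + 1·1 + 1·-1 + 1·0 = 0
  col T2: 1·0 + 1·0 + 1·-2 + 1·0 + 1·0 + 1·2 = 0
  col T3: 1·-2 + 1·0 + 1·2 + 1·0 + 1·0 + 1·0 = 0
  col T4: 1·0 + 1·0 + 1·-2 + 1·0 + 1·1 + 1·1 = 0
  col T5: 1·0 + 1·0 + 1·0 + 1·0 + 1·1 + 1·-1 = 0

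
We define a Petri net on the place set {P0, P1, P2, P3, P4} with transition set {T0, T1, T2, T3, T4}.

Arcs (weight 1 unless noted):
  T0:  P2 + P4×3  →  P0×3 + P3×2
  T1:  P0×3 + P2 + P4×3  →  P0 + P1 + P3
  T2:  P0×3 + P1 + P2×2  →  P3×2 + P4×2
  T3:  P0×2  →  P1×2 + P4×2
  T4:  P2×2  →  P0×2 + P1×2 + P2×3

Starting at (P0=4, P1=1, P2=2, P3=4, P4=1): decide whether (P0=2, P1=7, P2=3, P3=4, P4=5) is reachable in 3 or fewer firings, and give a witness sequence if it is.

step 1: fire T3:  (P0=4, P1=1, P2=2, P3=4, P4=1) → (P0=2, P1=3, P2=2, P3=4, P4=3)
step 2: fire T3:  (P0=2, P1=3, P2=2, P3=4, P4=3) → (P0=0, P1=5, P2=2, P3=4, P4=5)
step 3: fire T4:  (P0=0, P1=5, P2=2, P3=4, P4=5) → (P0=2, P1=7, P2=3, P3=4, P4=5)

YES — reachable via ⟨T3, T3, T4⟩ (3 firings)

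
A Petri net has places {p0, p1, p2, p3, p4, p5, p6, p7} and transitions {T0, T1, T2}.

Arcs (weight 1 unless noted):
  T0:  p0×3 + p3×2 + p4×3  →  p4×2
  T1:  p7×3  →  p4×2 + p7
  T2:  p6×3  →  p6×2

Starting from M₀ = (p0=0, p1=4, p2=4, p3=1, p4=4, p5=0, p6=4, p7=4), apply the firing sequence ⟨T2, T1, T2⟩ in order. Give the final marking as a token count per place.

(p0=0, p1=4, p2=4, p3=1, p4=6, p5=0, p6=2, p7=2)

step 1: fire T2:  (p0=0, p1=4, p2=4, p3=1, p4=4, p5=0, p6=4, p7=4) → (p0=0, p1=4, p2=4, p3=1, p4=4, p5=0, p6=3, p7=4)
step 2: fire T1:  (p0=0, p1=4, p2=4, p3=1, p4=4, p5=0, p6=3, p7=4) → (p0=0, p1=4, p2=4, p3=1, p4=6, p5=0, p6=3, p7=2)
step 3: fire T2:  (p0=0, p1=4, p2=4, p3=1, p4=6, p5=0, p6=3, p7=2) → (p0=0, p1=4, p2=4, p3=1, p4=6, p5=0, p6=2, p7=2)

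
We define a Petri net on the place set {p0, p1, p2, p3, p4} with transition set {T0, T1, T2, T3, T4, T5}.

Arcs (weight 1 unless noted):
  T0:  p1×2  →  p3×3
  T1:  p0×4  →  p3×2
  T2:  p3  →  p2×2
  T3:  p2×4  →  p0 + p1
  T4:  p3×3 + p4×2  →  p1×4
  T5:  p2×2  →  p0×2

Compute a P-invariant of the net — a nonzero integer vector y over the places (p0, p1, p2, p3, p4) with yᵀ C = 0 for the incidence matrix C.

Incidence matrix C (rows=places, cols=transitions):
       T0   T1   T2   T3   T4   T5
   p0   0   -4    0    1    0    2
   p1  -2    0    0    1    4    0
   p2   0    0    2   -4    0   -2
   p3   3    2   -1    0   -3    0
   p4   0    0    0    0   -2    0

Candidate y = [1, 3, 1, 2, 3]; check y·C column-wise:
  col T0: 1·0 + 3·-2 + 1·0 + 2·3 + 3·0 = 0
  col T1: 1·-4 + 3·0 + 1·0 + 2·2 + 3·0 = 0
  col T2: 1·0 + 3·0 + 1·2 + 2·-1 + 3·0 = 0
  col T3: 1·1 + 3·1 + 1·-4 + 2·0 + 3·0 = 0
  col T4: 1·0 + 3·4 + 1·0 + 2·-3 + 3·-2 = 0
  col T5: 1·2 + 3·0 + 1·-2 + 2·0 + 3·0 = 0

y = (p0:1, p1:3, p2:1, p3:2, p4:3)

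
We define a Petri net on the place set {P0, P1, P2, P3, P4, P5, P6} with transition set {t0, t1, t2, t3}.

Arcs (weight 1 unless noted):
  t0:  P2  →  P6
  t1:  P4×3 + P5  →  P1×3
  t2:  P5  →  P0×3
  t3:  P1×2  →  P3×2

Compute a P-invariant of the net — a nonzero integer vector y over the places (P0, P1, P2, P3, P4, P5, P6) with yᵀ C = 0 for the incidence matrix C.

Incidence matrix C (rows=places, cols=transitions):
       t0   t1   t2   t3
   P0   0    0    3    0
   P1   0    3    0   -2
   P2  -1    0    0    0
   P3   0    0    0    2
   P4   0   -3    0    0
   P5   0   -1   -1    0
   P6   1    0    0    0

Candidate y = [0, 1, 0, 1, 1, 0, 0]; check y·C column-wise:
  col t0: 1·0 + 0·-1 + 1·0 + 1·0 + 0·1 = 0
  col t1: 1·3 + 1·0 + 1·-3 + 0·-1 = 0
  col t2: 0·3 + 1·0 + 1·0 + 1·0 + 0·-1 = 0
  col t3: 1·-2 + 1·2 + 1·0 = 0

y = (P0:0, P1:1, P2:0, P3:1, P4:1, P5:0, P6:0)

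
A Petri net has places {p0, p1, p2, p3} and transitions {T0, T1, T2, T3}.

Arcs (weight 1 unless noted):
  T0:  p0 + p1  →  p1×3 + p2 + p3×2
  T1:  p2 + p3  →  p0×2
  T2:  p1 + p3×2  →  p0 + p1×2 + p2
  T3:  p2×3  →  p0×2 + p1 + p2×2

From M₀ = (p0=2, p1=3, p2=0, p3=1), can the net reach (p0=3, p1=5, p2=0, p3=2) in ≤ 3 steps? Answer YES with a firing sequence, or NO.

YES — reachable via ⟨T0, T1⟩ (2 firings)

step 1: fire T0:  (p0=2, p1=3, p2=0, p3=1) → (p0=1, p1=5, p2=1, p3=3)
step 2: fire T1:  (p0=1, p1=5, p2=1, p3=3) → (p0=3, p1=5, p2=0, p3=2)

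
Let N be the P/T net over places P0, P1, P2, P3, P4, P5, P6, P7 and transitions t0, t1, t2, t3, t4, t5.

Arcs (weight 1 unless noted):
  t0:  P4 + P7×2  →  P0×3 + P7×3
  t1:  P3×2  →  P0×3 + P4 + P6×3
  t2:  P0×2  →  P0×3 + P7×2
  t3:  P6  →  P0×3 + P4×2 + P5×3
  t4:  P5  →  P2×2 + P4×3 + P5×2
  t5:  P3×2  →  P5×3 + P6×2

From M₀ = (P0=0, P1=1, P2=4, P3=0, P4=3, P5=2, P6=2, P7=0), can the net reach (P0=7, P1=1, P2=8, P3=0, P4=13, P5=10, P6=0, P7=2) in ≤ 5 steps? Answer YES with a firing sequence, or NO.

step 1: fire t3:  (P0=0, P1=1, P2=4, P3=0, P4=3, P5=2, P6=2, P7=0) → (P0=3, P1=1, P2=4, P3=0, P4=5, P5=5, P6=1, P7=0)
step 2: fire t2:  (P0=3, P1=1, P2=4, P3=0, P4=5, P5=5, P6=1, P7=0) → (P0=4, P1=1, P2=4, P3=0, P4=5, P5=5, P6=1, P7=2)
step 3: fire t3:  (P0=4, P1=1, P2=4, P3=0, P4=5, P5=5, P6=1, P7=2) → (P0=7, P1=1, P2=4, P3=0, P4=7, P5=8, P6=0, P7=2)
step 4: fire t4:  (P0=7, P1=1, P2=4, P3=0, P4=7, P5=8, P6=0, P7=2) → (P0=7, P1=1, P2=6, P3=0, P4=10, P5=9, P6=0, P7=2)
step 5: fire t4:  (P0=7, P1=1, P2=6, P3=0, P4=10, P5=9, P6=0, P7=2) → (P0=7, P1=1, P2=8, P3=0, P4=13, P5=10, P6=0, P7=2)

YES — reachable via ⟨t3, t2, t3, t4, t4⟩ (5 firings)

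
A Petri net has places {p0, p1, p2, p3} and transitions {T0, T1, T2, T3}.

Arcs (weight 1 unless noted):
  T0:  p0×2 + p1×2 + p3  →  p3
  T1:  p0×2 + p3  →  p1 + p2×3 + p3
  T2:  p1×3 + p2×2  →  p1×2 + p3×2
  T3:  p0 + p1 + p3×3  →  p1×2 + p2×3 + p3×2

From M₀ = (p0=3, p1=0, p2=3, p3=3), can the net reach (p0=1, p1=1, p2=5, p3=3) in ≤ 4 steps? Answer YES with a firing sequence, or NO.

NO — not reachable within 4 firings

depth 0: 1 marking
depth 1: 2 markings reached so far
depth 2: 3 markings reached so far
depth 3: 3 markings reached so far
(frontier empty at depth 3; search complete)
target is not among the 3 markings reachable within 4 steps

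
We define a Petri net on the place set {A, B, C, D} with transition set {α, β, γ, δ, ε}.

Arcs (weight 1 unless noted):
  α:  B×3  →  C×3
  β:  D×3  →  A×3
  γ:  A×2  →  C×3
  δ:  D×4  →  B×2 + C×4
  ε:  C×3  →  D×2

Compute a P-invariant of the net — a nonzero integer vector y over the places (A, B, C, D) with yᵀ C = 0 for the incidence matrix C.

Incidence matrix C (rows=places, cols=transitions):
        α    β    γ    δ    ε
    A   0    3   -2    0    0
    B  -3    0    0    2    0
    C   3    0    3    4   -3
    D   0   -3    0   -4    2

Candidate y = [3, 2, 2, 3]; check y·C column-wise:
  col α: 3·0 + 2·-3 + 2·3 + 3·0 = 0
  col β: 3·3 + 2·0 + 2·0 + 3·-3 = 0
  col γ: 3·-2 + 2·0 + 2·3 + 3·0 = 0
  col δ: 3·0 + 2·2 + 2·4 + 3·-4 = 0
  col ε: 3·0 + 2·0 + 2·-3 + 3·2 = 0

y = (A:3, B:2, C:2, D:3)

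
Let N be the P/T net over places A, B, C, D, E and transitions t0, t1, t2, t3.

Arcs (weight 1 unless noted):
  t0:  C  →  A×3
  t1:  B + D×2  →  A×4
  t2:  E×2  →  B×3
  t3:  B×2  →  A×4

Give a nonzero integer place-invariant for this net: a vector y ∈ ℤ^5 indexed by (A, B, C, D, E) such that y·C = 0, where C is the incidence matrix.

Incidence matrix C (rows=places, cols=transitions):
       t0   t1   t2   t3
    A   3    4    0    4
    B   0   -1    3   -2
    C  -1    0    0    0
    D   0   -2    0    0
    E   0    0   -2    0

Candidate y = [1, 2, 3, 1, 3]; check y·C column-wise:
  col t0: 1·3 + 2·0 + 3·-1 + 1·0 + 3·0 = 0
  col t1: 1·4 + 2·-1 + 3·0 + 1·-2 + 3·0 = 0
  col t2: 1·0 + 2·3 + 3·0 + 1·0 + 3·-2 = 0
  col t3: 1·4 + 2·-2 + 3·0 + 1·0 + 3·0 = 0

y = (A:1, B:2, C:3, D:1, E:3)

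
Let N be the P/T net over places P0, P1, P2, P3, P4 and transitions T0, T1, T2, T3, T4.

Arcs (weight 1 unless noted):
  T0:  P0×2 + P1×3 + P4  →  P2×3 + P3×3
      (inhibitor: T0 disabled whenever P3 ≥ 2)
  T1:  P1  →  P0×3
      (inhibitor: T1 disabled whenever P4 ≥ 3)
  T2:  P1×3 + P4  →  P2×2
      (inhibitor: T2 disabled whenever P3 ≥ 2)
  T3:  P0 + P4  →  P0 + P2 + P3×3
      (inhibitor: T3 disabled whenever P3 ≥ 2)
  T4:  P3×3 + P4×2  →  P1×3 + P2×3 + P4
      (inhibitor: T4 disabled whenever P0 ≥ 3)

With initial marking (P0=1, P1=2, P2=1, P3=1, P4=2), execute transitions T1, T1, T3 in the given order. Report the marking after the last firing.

(P0=7, P1=0, P2=2, P3=4, P4=1)

step 1: fire T1:  (P0=1, P1=2, P2=1, P3=1, P4=2) → (P0=4, P1=1, P2=1, P3=1, P4=2)
step 2: fire T1:  (P0=4, P1=1, P2=1, P3=1, P4=2) → (P0=7, P1=0, P2=1, P3=1, P4=2)
step 3: fire T3:  (P0=7, P1=0, P2=1, P3=1, P4=2) → (P0=7, P1=0, P2=2, P3=4, P4=1)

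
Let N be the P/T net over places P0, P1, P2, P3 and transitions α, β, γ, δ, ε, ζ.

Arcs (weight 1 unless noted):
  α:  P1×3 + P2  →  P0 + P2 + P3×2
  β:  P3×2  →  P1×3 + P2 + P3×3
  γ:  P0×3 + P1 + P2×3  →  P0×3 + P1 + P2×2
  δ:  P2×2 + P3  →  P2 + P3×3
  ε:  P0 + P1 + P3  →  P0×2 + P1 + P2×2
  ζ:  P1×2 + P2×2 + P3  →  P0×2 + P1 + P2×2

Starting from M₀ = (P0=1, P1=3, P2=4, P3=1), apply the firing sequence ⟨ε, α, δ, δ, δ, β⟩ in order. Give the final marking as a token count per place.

step 1: fire ε:  (P0=1, P1=3, P2=4, P3=1) → (P0=2, P1=3, P2=6, P3=0)
step 2: fire α:  (P0=2, P1=3, P2=6, P3=0) → (P0=3, P1=0, P2=6, P3=2)
step 3: fire δ:  (P0=3, P1=0, P2=6, P3=2) → (P0=3, P1=0, P2=5, P3=4)
step 4: fire δ:  (P0=3, P1=0, P2=5, P3=4) → (P0=3, P1=0, P2=4, P3=6)
step 5: fire δ:  (P0=3, P1=0, P2=4, P3=6) → (P0=3, P1=0, P2=3, P3=8)
step 6: fire β:  (P0=3, P1=0, P2=3, P3=8) → (P0=3, P1=3, P2=4, P3=9)

(P0=3, P1=3, P2=4, P3=9)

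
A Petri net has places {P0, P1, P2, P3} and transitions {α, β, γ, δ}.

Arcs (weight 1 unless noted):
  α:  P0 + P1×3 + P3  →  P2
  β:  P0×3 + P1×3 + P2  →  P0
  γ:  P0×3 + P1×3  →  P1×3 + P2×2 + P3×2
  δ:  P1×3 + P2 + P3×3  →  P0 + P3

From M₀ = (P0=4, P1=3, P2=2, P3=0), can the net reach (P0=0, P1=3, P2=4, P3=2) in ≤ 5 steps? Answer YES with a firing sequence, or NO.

depth 0: 1 marking
depth 1: 3 markings reached so far
depth 2: 4 markings reached so far
depth 3: 4 markings reached so far
(frontier empty at depth 3; search complete)
target is not among the 4 markings reachable within 5 steps

NO — not reachable within 5 firings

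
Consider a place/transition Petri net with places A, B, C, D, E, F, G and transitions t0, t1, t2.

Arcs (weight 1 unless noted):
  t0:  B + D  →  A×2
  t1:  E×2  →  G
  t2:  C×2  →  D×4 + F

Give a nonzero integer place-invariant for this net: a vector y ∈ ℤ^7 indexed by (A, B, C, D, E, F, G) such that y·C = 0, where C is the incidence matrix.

y = (A:1, B:2, C:0, D:0, E:0, F:0, G:0)

Incidence matrix C (rows=places, cols=transitions):
       t0   t1   t2
    A   2    0    0
    B  -1    0    0
    C   0    0   -2
    D  -1    0    4
    E   0   -2    0
    F   0    0    1
    G   0    1    0

Candidate y = [1, 2, 0, 0, 0, 0, 0]; check y·C column-wise:
  col t0: 1·2 + 2·-1 + 0·-1 = 0
  col t1: 1·0 + 2·0 + 0·-2 + 0·1 = 0
  col t2: 1·0 + 2·0 + 0·-2 + 0·4 + 0·1 = 0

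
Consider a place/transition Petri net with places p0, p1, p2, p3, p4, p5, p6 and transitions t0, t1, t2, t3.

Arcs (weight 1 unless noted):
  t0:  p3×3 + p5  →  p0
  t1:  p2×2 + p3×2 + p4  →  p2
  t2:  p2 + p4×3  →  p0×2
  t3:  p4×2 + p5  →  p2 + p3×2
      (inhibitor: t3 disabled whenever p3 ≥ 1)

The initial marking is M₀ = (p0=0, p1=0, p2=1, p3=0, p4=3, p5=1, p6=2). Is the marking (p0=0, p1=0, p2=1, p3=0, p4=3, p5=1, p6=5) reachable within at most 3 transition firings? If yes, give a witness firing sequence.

NO — not reachable within 3 firings

depth 0: 1 marking
depth 1: 3 markings reached so far
depth 2: 4 markings reached so far
depth 3: 4 markings reached so far
(frontier empty at depth 3; search complete)
target is not among the 4 markings reachable within 3 steps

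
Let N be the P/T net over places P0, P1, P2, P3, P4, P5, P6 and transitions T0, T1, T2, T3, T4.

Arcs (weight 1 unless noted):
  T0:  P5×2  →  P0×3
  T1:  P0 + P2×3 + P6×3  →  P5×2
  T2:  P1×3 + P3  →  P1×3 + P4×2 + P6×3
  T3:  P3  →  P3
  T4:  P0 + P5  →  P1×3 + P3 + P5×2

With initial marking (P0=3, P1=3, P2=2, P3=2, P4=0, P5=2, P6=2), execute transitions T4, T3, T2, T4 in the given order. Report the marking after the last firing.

step 1: fire T4:  (P0=3, P1=3, P2=2, P3=2, P4=0, P5=2, P6=2) → (P0=2, P1=6, P2=2, P3=3, P4=0, P5=3, P6=2)
step 2: fire T3:  (P0=2, P1=6, P2=2, P3=3, P4=0, P5=3, P6=2) → (P0=2, P1=6, P2=2, P3=3, P4=0, P5=3, P6=2)
step 3: fire T2:  (P0=2, P1=6, P2=2, P3=3, P4=0, P5=3, P6=2) → (P0=2, P1=6, P2=2, P3=2, P4=2, P5=3, P6=5)
step 4: fire T4:  (P0=2, P1=6, P2=2, P3=2, P4=2, P5=3, P6=5) → (P0=1, P1=9, P2=2, P3=3, P4=2, P5=4, P6=5)

(P0=1, P1=9, P2=2, P3=3, P4=2, P5=4, P6=5)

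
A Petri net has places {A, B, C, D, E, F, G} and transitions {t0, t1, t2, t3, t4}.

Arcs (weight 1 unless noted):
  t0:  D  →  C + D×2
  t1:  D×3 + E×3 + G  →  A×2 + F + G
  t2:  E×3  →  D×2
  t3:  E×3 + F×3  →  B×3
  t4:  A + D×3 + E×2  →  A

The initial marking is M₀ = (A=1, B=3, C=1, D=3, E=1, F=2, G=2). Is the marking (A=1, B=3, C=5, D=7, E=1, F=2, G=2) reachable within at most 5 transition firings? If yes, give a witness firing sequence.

YES — reachable via ⟨t0, t0, t0, t0⟩ (4 firings)

step 1: fire t0:  (A=1, B=3, C=1, D=3, E=1, F=2, G=2) → (A=1, B=3, C=2, D=4, E=1, F=2, G=2)
step 2: fire t0:  (A=1, B=3, C=2, D=4, E=1, F=2, G=2) → (A=1, B=3, C=3, D=5, E=1, F=2, G=2)
step 3: fire t0:  (A=1, B=3, C=3, D=5, E=1, F=2, G=2) → (A=1, B=3, C=4, D=6, E=1, F=2, G=2)
step 4: fire t0:  (A=1, B=3, C=4, D=6, E=1, F=2, G=2) → (A=1, B=3, C=5, D=7, E=1, F=2, G=2)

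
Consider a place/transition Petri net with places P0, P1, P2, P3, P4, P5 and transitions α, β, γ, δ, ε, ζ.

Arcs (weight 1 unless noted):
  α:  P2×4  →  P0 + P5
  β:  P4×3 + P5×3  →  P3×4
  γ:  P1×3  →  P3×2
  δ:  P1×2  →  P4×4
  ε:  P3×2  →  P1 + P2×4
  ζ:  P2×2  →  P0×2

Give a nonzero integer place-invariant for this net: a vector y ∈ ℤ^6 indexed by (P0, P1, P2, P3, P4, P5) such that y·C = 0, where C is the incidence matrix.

y = (P0:1, P1:2, P2:1, P3:3, P4:1, P5:3)

Incidence matrix C (rows=places, cols=transitions):
        α    β    γ    δ    ε    ζ
   P0   1    0    0    0    0    2
   P1   0    0   -3   -2    1    0
   P2  -4    0    0    0    4   -2
   P3   0    4    2    0   -2    0
   P4   0   -3    0    4    0    0
   P5   1   -3    0    0    0    0

Candidate y = [1, 2, 1, 3, 1, 3]; check y·C column-wise:
  col α: 1·1 + 2·0 + 1·-4 + 3·0 + 1·0 + 3·1 = 0
  col β: 1·0 + 2·0 + 1·0 + 3·4 + 1·-3 + 3·-3 = 0
  col γ: 1·0 + 2·-3 + 1·0 + 3·2 + 1·0 + 3·0 = 0
  col δ: 1·0 + 2·-2 + 1·0 + 3·0 + 1·4 + 3·0 = 0
  col ε: 1·0 + 2·1 + 1·4 + 3·-2 + 1·0 + 3·0 = 0
  col ζ: 1·2 + 2·0 + 1·-2 + 3·0 + 1·0 + 3·0 = 0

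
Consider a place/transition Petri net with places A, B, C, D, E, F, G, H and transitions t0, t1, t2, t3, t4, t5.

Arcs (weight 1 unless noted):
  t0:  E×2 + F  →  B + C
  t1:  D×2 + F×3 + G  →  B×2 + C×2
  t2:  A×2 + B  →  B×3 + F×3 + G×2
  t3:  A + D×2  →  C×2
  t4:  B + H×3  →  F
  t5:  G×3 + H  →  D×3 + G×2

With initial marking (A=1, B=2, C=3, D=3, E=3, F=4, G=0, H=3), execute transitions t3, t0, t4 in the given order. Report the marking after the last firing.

step 1: fire t3:  (A=1, B=2, C=3, D=3, E=3, F=4, G=0, H=3) → (A=0, B=2, C=5, D=1, E=3, F=4, G=0, H=3)
step 2: fire t0:  (A=0, B=2, C=5, D=1, E=3, F=4, G=0, H=3) → (A=0, B=3, C=6, D=1, E=1, F=3, G=0, H=3)
step 3: fire t4:  (A=0, B=3, C=6, D=1, E=1, F=3, G=0, H=3) → (A=0, B=2, C=6, D=1, E=1, F=4, G=0, H=0)

(A=0, B=2, C=6, D=1, E=1, F=4, G=0, H=0)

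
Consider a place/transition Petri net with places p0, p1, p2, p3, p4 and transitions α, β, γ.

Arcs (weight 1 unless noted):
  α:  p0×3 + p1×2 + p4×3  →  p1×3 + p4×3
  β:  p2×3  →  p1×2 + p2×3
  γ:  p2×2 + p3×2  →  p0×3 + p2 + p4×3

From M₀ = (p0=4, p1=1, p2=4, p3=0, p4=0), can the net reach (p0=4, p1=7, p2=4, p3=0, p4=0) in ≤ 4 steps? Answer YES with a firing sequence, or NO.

YES — reachable via ⟨β, β, β⟩ (3 firings)

step 1: fire β:  (p0=4, p1=1, p2=4, p3=0, p4=0) → (p0=4, p1=3, p2=4, p3=0, p4=0)
step 2: fire β:  (p0=4, p1=3, p2=4, p3=0, p4=0) → (p0=4, p1=5, p2=4, p3=0, p4=0)
step 3: fire β:  (p0=4, p1=5, p2=4, p3=0, p4=0) → (p0=4, p1=7, p2=4, p3=0, p4=0)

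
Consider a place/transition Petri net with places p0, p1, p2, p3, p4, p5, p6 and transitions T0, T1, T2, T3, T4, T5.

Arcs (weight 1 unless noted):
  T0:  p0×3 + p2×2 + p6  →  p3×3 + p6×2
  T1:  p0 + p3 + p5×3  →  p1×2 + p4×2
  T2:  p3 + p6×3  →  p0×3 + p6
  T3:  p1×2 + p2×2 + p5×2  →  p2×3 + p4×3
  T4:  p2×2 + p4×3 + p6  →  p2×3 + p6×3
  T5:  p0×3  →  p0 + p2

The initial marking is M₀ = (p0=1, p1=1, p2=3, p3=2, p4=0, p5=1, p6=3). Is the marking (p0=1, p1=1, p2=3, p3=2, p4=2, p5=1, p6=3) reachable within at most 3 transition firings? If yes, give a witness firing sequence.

depth 0: 1 marking
depth 1: 2 markings reached so far
depth 2: 4 markings reached so far
depth 3: 4 markings reached so far
(frontier empty at depth 3; search complete)
target is not among the 4 markings reachable within 3 steps

NO — not reachable within 3 firings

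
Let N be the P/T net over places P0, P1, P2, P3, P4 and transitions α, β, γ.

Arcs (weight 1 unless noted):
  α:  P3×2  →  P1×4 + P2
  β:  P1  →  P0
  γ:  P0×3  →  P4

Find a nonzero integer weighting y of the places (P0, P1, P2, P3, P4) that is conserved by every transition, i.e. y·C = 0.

y = (P0:0, P1:0, P2:2, P3:1, P4:0)

Incidence matrix C (rows=places, cols=transitions):
        α    β    γ
   P0   0    1   -3
   P1   4   -1    0
   P2   1    0    0
   P3  -2    0    0
   P4   0    0    1

Candidate y = [0, 0, 2, 1, 0]; check y·C column-wise:
  col α: 0·4 + 2·1 + 1·-2 = 0
  col β: 0·1 + 0·-1 + 2·0 + 1·0 = 0
  col γ: 0·-3 + 2·0 + 1·0 + 0·1 = 0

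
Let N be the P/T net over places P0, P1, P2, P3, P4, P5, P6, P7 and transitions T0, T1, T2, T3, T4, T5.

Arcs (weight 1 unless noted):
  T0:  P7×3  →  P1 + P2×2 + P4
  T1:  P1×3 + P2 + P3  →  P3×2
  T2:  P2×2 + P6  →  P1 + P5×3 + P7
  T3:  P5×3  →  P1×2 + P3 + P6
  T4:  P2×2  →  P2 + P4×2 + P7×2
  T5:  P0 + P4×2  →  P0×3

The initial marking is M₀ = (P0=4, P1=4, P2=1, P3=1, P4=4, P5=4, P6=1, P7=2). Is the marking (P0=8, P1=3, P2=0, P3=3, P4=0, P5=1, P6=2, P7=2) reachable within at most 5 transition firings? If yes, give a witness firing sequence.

step 1: fire T1:  (P0=4, P1=4, P2=1, P3=1, P4=4, P5=4, P6=1, P7=2) → (P0=4, P1=1, P2=0, P3=2, P4=4, P5=4, P6=1, P7=2)
step 2: fire T3:  (P0=4, P1=1, P2=0, P3=2, P4=4, P5=4, P6=1, P7=2) → (P0=4, P1=3, P2=0, P3=3, P4=4, P5=1, P6=2, P7=2)
step 3: fire T5:  (P0=4, P1=3, P2=0, P3=3, P4=4, P5=1, P6=2, P7=2) → (P0=6, P1=3, P2=0, P3=3, P4=2, P5=1, P6=2, P7=2)
step 4: fire T5:  (P0=6, P1=3, P2=0, P3=3, P4=2, P5=1, P6=2, P7=2) → (P0=8, P1=3, P2=0, P3=3, P4=0, P5=1, P6=2, P7=2)

YES — reachable via ⟨T1, T3, T5, T5⟩ (4 firings)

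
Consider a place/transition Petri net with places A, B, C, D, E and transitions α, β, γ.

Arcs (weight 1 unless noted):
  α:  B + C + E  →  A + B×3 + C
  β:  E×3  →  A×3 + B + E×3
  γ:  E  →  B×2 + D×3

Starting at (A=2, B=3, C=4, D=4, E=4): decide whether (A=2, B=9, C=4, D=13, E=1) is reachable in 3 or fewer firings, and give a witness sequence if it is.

step 1: fire γ:  (A=2, B=3, C=4, D=4, E=4) → (A=2, B=5, C=4, D=7, E=3)
step 2: fire γ:  (A=2, B=5, C=4, D=7, E=3) → (A=2, B=7, C=4, D=10, E=2)
step 3: fire γ:  (A=2, B=7, C=4, D=10, E=2) → (A=2, B=9, C=4, D=13, E=1)

YES — reachable via ⟨γ, γ, γ⟩ (3 firings)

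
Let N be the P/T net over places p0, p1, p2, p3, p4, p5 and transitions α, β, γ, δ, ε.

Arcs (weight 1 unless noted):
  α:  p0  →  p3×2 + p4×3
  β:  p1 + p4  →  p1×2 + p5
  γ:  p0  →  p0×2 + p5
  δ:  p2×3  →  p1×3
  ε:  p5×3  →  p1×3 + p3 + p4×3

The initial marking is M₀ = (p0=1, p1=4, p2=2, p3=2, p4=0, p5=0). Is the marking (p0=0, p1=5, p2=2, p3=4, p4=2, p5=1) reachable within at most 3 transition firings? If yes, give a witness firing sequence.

step 1: fire α:  (p0=1, p1=4, p2=2, p3=2, p4=0, p5=0) → (p0=0, p1=4, p2=2, p3=4, p4=3, p5=0)
step 2: fire β:  (p0=0, p1=4, p2=2, p3=4, p4=3, p5=0) → (p0=0, p1=5, p2=2, p3=4, p4=2, p5=1)

YES — reachable via ⟨α, β⟩ (2 firings)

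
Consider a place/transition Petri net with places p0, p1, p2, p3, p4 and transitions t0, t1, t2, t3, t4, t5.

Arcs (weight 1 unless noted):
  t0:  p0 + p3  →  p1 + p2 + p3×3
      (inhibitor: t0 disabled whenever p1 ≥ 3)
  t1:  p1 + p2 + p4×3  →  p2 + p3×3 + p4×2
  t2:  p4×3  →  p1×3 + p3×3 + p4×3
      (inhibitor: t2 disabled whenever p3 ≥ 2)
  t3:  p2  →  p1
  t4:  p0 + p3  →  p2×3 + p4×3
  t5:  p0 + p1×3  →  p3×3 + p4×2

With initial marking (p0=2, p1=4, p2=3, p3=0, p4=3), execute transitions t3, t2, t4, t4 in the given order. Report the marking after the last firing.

step 1: fire t3:  (p0=2, p1=4, p2=3, p3=0, p4=3) → (p0=2, p1=5, p2=2, p3=0, p4=3)
step 2: fire t2:  (p0=2, p1=5, p2=2, p3=0, p4=3) → (p0=2, p1=8, p2=2, p3=3, p4=3)
step 3: fire t4:  (p0=2, p1=8, p2=2, p3=3, p4=3) → (p0=1, p1=8, p2=5, p3=2, p4=6)
step 4: fire t4:  (p0=1, p1=8, p2=5, p3=2, p4=6) → (p0=0, p1=8, p2=8, p3=1, p4=9)

(p0=0, p1=8, p2=8, p3=1, p4=9)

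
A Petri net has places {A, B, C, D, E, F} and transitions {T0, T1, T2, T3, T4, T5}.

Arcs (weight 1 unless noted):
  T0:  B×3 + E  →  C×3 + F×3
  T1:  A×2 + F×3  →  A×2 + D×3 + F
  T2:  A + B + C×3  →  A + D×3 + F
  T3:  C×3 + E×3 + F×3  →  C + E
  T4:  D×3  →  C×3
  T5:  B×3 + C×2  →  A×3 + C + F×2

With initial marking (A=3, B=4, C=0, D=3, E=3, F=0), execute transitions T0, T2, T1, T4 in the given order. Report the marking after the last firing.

step 1: fire T0:  (A=3, B=4, C=0, D=3, E=3, F=0) → (A=3, B=1, C=3, D=3, E=2, F=3)
step 2: fire T2:  (A=3, B=1, C=3, D=3, E=2, F=3) → (A=3, B=0, C=0, D=6, E=2, F=4)
step 3: fire T1:  (A=3, B=0, C=0, D=6, E=2, F=4) → (A=3, B=0, C=0, D=9, E=2, F=2)
step 4: fire T4:  (A=3, B=0, C=0, D=9, E=2, F=2) → (A=3, B=0, C=3, D=6, E=2, F=2)

(A=3, B=0, C=3, D=6, E=2, F=2)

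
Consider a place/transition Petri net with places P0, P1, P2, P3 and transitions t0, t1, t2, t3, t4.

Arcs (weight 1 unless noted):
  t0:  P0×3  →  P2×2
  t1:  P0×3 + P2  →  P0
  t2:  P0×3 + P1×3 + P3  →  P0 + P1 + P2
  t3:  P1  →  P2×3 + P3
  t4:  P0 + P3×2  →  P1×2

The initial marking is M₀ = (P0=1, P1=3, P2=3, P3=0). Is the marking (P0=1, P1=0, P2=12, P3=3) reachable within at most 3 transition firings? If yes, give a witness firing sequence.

YES — reachable via ⟨t3, t3, t3⟩ (3 firings)

step 1: fire t3:  (P0=1, P1=3, P2=3, P3=0) → (P0=1, P1=2, P2=6, P3=1)
step 2: fire t3:  (P0=1, P1=2, P2=6, P3=1) → (P0=1, P1=1, P2=9, P3=2)
step 3: fire t3:  (P0=1, P1=1, P2=9, P3=2) → (P0=1, P1=0, P2=12, P3=3)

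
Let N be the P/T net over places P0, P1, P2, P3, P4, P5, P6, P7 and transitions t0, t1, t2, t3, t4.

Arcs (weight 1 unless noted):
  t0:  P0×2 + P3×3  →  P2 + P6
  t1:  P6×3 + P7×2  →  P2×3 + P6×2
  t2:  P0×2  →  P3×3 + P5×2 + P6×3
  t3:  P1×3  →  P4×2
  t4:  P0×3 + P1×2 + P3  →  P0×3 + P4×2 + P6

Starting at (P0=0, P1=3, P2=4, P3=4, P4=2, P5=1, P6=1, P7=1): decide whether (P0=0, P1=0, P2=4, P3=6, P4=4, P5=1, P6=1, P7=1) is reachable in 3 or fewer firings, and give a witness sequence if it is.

depth 0: 1 marking
depth 1: 2 markings reached so far
depth 2: 2 markings reached so far
(frontier empty at depth 2; search complete)
target is not among the 2 markings reachable within 3 steps

NO — not reachable within 3 firings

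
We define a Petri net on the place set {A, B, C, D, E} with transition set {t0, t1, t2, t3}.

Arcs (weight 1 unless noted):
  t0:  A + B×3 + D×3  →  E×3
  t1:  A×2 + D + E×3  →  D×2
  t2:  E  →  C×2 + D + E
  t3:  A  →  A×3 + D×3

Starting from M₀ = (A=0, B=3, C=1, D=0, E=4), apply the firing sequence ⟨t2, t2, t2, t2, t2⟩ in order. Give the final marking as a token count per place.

(A=0, B=3, C=11, D=5, E=4)

step 1: fire t2:  (A=0, B=3, C=1, D=0, E=4) → (A=0, B=3, C=3, D=1, E=4)
step 2: fire t2:  (A=0, B=3, C=3, D=1, E=4) → (A=0, B=3, C=5, D=2, E=4)
step 3: fire t2:  (A=0, B=3, C=5, D=2, E=4) → (A=0, B=3, C=7, D=3, E=4)
step 4: fire t2:  (A=0, B=3, C=7, D=3, E=4) → (A=0, B=3, C=9, D=4, E=4)
step 5: fire t2:  (A=0, B=3, C=9, D=4, E=4) → (A=0, B=3, C=11, D=5, E=4)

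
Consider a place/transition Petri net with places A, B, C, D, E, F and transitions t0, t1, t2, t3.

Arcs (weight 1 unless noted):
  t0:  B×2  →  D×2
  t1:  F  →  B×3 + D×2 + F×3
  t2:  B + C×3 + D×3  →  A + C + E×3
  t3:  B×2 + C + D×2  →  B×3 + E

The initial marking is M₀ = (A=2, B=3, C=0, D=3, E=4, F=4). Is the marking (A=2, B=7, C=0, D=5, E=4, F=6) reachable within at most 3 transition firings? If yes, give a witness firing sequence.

depth 0: 1 marking
depth 1: 3 markings reached so far
depth 2: 5 markings reached so far
depth 3: 8 markings reached so far
target is not among the 8 markings reachable within 3 steps

NO — not reachable within 3 firings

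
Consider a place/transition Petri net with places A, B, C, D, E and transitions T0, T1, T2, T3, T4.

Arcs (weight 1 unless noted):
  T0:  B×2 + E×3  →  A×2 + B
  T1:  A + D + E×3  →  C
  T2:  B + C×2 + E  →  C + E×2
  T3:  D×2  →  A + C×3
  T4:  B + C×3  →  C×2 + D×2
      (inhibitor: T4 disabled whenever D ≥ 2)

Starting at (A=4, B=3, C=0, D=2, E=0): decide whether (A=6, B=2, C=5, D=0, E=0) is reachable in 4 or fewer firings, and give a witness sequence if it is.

step 1: fire T3:  (A=4, B=3, C=0, D=2, E=0) → (A=5, B=3, C=3, D=0, E=0)
step 2: fire T4:  (A=5, B=3, C=3, D=0, E=0) → (A=5, B=2, C=2, D=2, E=0)
step 3: fire T3:  (A=5, B=2, C=2, D=2, E=0) → (A=6, B=2, C=5, D=0, E=0)

YES — reachable via ⟨T3, T4, T3⟩ (3 firings)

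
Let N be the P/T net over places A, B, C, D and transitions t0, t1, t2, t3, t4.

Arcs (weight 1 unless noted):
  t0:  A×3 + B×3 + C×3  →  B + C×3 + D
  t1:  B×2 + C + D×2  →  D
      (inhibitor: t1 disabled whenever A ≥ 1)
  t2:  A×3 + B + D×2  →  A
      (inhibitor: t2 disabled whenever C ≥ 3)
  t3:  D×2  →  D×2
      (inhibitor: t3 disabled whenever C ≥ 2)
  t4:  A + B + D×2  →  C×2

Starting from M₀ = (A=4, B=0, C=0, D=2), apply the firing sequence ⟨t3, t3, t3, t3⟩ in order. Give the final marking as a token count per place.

(A=4, B=0, C=0, D=2)

step 1: fire t3:  (A=4, B=0, C=0, D=2) → (A=4, B=0, C=0, D=2)
step 2: fire t3:  (A=4, B=0, C=0, D=2) → (A=4, B=0, C=0, D=2)
step 3: fire t3:  (A=4, B=0, C=0, D=2) → (A=4, B=0, C=0, D=2)
step 4: fire t3:  (A=4, B=0, C=0, D=2) → (A=4, B=0, C=0, D=2)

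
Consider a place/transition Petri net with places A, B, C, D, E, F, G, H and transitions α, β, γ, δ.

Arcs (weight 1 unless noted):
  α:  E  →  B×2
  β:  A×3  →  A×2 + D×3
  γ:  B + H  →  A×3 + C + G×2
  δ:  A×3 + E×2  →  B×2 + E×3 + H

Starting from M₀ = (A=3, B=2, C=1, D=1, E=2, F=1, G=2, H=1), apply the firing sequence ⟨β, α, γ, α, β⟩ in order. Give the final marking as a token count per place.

step 1: fire β:  (A=3, B=2, C=1, D=1, E=2, F=1, G=2, H=1) → (A=2, B=2, C=1, D=4, E=2, F=1, G=2, H=1)
step 2: fire α:  (A=2, B=2, C=1, D=4, E=2, F=1, G=2, H=1) → (A=2, B=4, C=1, D=4, E=1, F=1, G=2, H=1)
step 3: fire γ:  (A=2, B=4, C=1, D=4, E=1, F=1, G=2, H=1) → (A=5, B=3, C=2, D=4, E=1, F=1, G=4, H=0)
step 4: fire α:  (A=5, B=3, C=2, D=4, E=1, F=1, G=4, H=0) → (A=5, B=5, C=2, D=4, E=0, F=1, G=4, H=0)
step 5: fire β:  (A=5, B=5, C=2, D=4, E=0, F=1, G=4, H=0) → (A=4, B=5, C=2, D=7, E=0, F=1, G=4, H=0)

(A=4, B=5, C=2, D=7, E=0, F=1, G=4, H=0)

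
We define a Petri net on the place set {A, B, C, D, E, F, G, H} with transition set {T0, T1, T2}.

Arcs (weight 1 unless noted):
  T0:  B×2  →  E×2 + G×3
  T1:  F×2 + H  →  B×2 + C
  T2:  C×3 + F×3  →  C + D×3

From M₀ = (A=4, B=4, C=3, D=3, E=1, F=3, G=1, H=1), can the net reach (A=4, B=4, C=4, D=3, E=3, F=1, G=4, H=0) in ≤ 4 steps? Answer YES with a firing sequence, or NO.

step 1: fire T0:  (A=4, B=4, C=3, D=3, E=1, F=3, G=1, H=1) → (A=4, B=2, C=3, D=3, E=3, F=3, G=4, H=1)
step 2: fire T1:  (A=4, B=2, C=3, D=3, E=3, F=3, G=4, H=1) → (A=4, B=4, C=4, D=3, E=3, F=1, G=4, H=0)

YES — reachable via ⟨T0, T1⟩ (2 firings)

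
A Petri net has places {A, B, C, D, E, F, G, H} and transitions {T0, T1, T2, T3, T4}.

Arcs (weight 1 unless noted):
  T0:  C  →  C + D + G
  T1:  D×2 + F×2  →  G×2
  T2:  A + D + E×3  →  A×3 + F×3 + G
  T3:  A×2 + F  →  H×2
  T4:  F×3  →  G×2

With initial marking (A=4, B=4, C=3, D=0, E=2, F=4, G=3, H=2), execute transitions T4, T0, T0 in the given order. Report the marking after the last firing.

step 1: fire T4:  (A=4, B=4, C=3, D=0, E=2, F=4, G=3, H=2) → (A=4, B=4, C=3, D=0, E=2, F=1, G=5, H=2)
step 2: fire T0:  (A=4, B=4, C=3, D=0, E=2, F=1, G=5, H=2) → (A=4, B=4, C=3, D=1, E=2, F=1, G=6, H=2)
step 3: fire T0:  (A=4, B=4, C=3, D=1, E=2, F=1, G=6, H=2) → (A=4, B=4, C=3, D=2, E=2, F=1, G=7, H=2)

(A=4, B=4, C=3, D=2, E=2, F=1, G=7, H=2)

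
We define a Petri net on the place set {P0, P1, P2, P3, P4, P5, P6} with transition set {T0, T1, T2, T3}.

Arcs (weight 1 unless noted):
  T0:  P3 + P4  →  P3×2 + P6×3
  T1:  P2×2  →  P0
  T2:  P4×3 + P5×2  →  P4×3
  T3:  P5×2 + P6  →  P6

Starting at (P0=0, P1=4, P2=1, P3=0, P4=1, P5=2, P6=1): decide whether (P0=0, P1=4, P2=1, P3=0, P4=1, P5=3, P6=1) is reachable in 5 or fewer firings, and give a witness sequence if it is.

depth 0: 1 marking
depth 1: 2 markings reached so far
depth 2: 2 markings reached so far
(frontier empty at depth 2; search complete)
target is not among the 2 markings reachable within 5 steps

NO — not reachable within 5 firings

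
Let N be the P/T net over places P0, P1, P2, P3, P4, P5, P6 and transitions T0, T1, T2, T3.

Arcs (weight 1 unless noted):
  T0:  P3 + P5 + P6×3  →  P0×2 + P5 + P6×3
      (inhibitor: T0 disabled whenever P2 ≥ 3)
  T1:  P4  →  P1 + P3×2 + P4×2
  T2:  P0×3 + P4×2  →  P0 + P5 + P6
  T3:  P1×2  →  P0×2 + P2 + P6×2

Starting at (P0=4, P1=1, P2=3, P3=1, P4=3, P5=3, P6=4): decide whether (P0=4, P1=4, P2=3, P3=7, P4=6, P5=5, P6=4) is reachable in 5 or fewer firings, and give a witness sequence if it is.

depth 0: 1 marking
depth 1: 3 markings reached so far
depth 2: 6 markings reached so far
depth 3: 10 markings reached so far
depth 4: 15 markings reached so far
depth 5: 21 markings reached so far
target is not among the 21 markings reachable within 5 steps

NO — not reachable within 5 firings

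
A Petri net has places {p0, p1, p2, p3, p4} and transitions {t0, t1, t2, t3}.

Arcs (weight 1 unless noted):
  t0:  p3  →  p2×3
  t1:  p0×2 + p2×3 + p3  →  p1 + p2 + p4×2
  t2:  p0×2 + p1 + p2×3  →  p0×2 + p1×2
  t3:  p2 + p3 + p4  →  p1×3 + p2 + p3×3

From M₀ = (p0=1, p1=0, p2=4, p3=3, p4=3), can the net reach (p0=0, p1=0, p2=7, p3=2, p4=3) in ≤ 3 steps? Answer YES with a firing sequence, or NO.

NO — not reachable within 3 firings

depth 0: 1 marking
depth 1: 3 markings reached so far
depth 2: 6 markings reached so far
depth 3: 10 markings reached so far
target is not among the 10 markings reachable within 3 steps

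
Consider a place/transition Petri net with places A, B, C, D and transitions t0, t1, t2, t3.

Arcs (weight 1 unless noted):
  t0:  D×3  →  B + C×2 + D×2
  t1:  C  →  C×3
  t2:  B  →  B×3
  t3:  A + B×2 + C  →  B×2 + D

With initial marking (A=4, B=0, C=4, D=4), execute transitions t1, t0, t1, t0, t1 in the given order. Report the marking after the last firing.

(A=4, B=2, C=14, D=2)

step 1: fire t1:  (A=4, B=0, C=4, D=4) → (A=4, B=0, C=6, D=4)
step 2: fire t0:  (A=4, B=0, C=6, D=4) → (A=4, B=1, C=8, D=3)
step 3: fire t1:  (A=4, B=1, C=8, D=3) → (A=4, B=1, C=10, D=3)
step 4: fire t0:  (A=4, B=1, C=10, D=3) → (A=4, B=2, C=12, D=2)
step 5: fire t1:  (A=4, B=2, C=12, D=2) → (A=4, B=2, C=14, D=2)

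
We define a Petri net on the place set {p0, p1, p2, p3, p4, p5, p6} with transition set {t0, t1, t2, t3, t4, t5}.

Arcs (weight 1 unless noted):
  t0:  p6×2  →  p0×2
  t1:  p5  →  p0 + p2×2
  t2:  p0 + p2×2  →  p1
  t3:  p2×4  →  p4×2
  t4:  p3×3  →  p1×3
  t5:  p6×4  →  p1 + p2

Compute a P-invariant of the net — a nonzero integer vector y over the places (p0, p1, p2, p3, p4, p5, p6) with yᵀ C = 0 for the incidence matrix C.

y = (p0:1, p1:3, p2:1, p3:3, p4:2, p5:3, p6:1)

Incidence matrix C (rows=places, cols=transitions):
       t0   t1   t2   t3   t4   t5
   p0   2    1   -1    0    0    0
   p1   0    0    1    0    3    1
   p2   0    2   -2   -4    0    1
   p3   0    0    0    0   -3    0
   p4   0    0    0    2    0    0
   p5   0   -1    0    0    0    0
   p6  -2    0    0    0    0   -4

Candidate y = [1, 3, 1, 3, 2, 3, 1]; check y·C column-wise:
  col t0: 1·2 + 3·0 + 1·0 + 3·0 + 2·0 + 3·0 + 1·-2 = 0
  col t1: 1·1 + 3·0 + 1·2 + 3·0 + 2·0 + 3·-1 + 1·0 = 0
  col t2: 1·-1 + 3·1 + 1·-2 + 3·0 + 2·0 + 3·0 + 1·0 = 0
  col t3: 1·0 + 3·0 + 1·-4 + 3·0 + 2·2 + 3·0 + 1·0 = 0
  col t4: 1·0 + 3·3 + 1·0 + 3·-3 + 2·0 + 3·0 + 1·0 = 0
  col t5: 1·0 + 3·1 + 1·1 + 3·0 + 2·0 + 3·0 + 1·-4 = 0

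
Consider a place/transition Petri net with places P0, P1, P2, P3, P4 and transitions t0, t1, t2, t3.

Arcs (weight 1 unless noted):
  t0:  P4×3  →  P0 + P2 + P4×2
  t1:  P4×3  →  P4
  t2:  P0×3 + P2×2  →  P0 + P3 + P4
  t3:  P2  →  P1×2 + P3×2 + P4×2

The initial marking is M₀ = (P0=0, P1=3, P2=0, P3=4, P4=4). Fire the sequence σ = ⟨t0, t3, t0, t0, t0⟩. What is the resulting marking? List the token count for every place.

(P0=4, P1=5, P2=3, P3=6, P4=2)

step 1: fire t0:  (P0=0, P1=3, P2=0, P3=4, P4=4) → (P0=1, P1=3, P2=1, P3=4, P4=3)
step 2: fire t3:  (P0=1, P1=3, P2=1, P3=4, P4=3) → (P0=1, P1=5, P2=0, P3=6, P4=5)
step 3: fire t0:  (P0=1, P1=5, P2=0, P3=6, P4=5) → (P0=2, P1=5, P2=1, P3=6, P4=4)
step 4: fire t0:  (P0=2, P1=5, P2=1, P3=6, P4=4) → (P0=3, P1=5, P2=2, P3=6, P4=3)
step 5: fire t0:  (P0=3, P1=5, P2=2, P3=6, P4=3) → (P0=4, P1=5, P2=3, P3=6, P4=2)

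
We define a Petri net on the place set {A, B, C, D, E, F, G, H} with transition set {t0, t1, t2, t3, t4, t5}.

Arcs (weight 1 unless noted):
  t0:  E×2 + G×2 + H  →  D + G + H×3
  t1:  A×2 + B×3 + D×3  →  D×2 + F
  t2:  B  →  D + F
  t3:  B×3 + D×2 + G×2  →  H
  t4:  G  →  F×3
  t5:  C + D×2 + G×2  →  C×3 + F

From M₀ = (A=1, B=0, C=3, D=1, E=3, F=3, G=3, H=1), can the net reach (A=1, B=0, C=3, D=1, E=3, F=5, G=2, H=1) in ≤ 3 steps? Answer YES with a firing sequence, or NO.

NO — not reachable within 3 firings

depth 0: 1 marking
depth 1: 3 markings reached so far
depth 2: 6 markings reached so far
depth 3: 8 markings reached so far
target is not among the 8 markings reachable within 3 steps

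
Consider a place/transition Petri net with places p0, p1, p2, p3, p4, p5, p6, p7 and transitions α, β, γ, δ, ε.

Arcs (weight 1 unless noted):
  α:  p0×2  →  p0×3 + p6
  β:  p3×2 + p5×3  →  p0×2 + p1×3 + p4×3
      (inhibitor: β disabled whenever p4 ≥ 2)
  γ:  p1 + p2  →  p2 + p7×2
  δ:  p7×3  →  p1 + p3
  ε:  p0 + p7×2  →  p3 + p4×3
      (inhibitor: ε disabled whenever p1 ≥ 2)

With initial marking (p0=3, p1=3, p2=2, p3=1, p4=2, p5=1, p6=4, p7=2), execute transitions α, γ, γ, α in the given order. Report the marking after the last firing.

step 1: fire α:  (p0=3, p1=3, p2=2, p3=1, p4=2, p5=1, p6=4, p7=2) → (p0=4, p1=3, p2=2, p3=1, p4=2, p5=1, p6=5, p7=2)
step 2: fire γ:  (p0=4, p1=3, p2=2, p3=1, p4=2, p5=1, p6=5, p7=2) → (p0=4, p1=2, p2=2, p3=1, p4=2, p5=1, p6=5, p7=4)
step 3: fire γ:  (p0=4, p1=2, p2=2, p3=1, p4=2, p5=1, p6=5, p7=4) → (p0=4, p1=1, p2=2, p3=1, p4=2, p5=1, p6=5, p7=6)
step 4: fire α:  (p0=4, p1=1, p2=2, p3=1, p4=2, p5=1, p6=5, p7=6) → (p0=5, p1=1, p2=2, p3=1, p4=2, p5=1, p6=6, p7=6)

(p0=5, p1=1, p2=2, p3=1, p4=2, p5=1, p6=6, p7=6)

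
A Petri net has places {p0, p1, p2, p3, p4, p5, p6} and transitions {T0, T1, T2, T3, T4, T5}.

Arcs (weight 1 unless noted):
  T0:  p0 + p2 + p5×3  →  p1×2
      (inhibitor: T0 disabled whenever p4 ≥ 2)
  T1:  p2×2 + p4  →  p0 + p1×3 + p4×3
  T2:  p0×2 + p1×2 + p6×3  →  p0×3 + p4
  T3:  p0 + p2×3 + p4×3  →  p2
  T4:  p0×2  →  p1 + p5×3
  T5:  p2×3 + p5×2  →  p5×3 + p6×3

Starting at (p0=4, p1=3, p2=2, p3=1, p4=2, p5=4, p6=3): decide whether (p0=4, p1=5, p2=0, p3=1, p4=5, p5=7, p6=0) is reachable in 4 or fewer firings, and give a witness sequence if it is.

step 1: fire T1:  (p0=4, p1=3, p2=2, p3=1, p4=2, p5=4, p6=3) → (p0=5, p1=6, p2=0, p3=1, p4=4, p5=4, p6=3)
step 2: fire T2:  (p0=5, p1=6, p2=0, p3=1, p4=4, p5=4, p6=3) → (p0=6, p1=4, p2=0, p3=1, p4=5, p5=4, p6=0)
step 3: fire T4:  (p0=6, p1=4, p2=0, p3=1, p4=5, p5=4, p6=0) → (p0=4, p1=5, p2=0, p3=1, p4=5, p5=7, p6=0)

YES — reachable via ⟨T1, T2, T4⟩ (3 firings)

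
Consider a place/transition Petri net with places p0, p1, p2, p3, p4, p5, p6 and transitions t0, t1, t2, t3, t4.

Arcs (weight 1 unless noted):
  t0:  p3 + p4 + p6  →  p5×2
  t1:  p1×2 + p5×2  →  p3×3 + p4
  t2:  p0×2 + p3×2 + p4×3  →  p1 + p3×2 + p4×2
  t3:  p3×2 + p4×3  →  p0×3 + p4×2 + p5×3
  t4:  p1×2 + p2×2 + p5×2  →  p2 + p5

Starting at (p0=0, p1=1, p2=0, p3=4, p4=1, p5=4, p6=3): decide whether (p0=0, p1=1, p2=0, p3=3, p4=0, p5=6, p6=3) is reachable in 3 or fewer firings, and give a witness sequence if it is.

NO — not reachable within 3 firings

depth 0: 1 marking
depth 1: 2 markings reached so far
depth 2: 2 markings reached so far
(frontier empty at depth 2; search complete)
target is not among the 2 markings reachable within 3 steps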